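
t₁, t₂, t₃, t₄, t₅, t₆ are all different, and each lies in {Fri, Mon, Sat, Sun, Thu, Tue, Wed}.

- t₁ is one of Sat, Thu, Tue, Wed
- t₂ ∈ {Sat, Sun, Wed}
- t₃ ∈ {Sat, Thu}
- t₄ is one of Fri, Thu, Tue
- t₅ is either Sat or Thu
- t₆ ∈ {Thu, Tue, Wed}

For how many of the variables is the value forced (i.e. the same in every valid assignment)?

2

Among the 6 variables, Fri fits only t₄ (and all 6 values in {Fri, Sat, Sun, Thu, Tue, Wed} must be used), so t₄ = Fri.
The 5 still-open variables draw from only 5 values {Sat, Sun, Thu, Tue, Wed}, so each is used; only t₂ can be Sun, hence t₂ = Sun.
The 2 variables t₃ and t₅ are confined to {Sat, Thu}, which locks those values in; drop them from t₁, t₆.
Determined: t₂=Sun, t₄=Fri. The other variables each still have more than one consistent value. That makes 2.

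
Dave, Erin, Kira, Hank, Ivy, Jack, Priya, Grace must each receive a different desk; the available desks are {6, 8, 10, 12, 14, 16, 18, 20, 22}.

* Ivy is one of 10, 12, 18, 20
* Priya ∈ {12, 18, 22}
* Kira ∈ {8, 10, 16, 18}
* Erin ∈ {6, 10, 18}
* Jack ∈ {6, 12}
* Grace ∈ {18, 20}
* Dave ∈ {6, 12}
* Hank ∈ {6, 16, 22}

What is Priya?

The 8 variables together cover exactly {6, 8, 10, 12, 16, 18, 20, 22} — 8 values for 8 variables — and 8 appears only in Kira's list, so Kira = 8.
Among the 7 still-open variables, 16 fits only Hank (and all 7 values in {6, 10, 12, 16, 18, 20, 22} must be used), so Hank = 16.
Among the 6 still-open variables, 22 fits only Priya (and all 6 values in {6, 10, 12, 18, 20, 22} must be used), so Priya = 22.

22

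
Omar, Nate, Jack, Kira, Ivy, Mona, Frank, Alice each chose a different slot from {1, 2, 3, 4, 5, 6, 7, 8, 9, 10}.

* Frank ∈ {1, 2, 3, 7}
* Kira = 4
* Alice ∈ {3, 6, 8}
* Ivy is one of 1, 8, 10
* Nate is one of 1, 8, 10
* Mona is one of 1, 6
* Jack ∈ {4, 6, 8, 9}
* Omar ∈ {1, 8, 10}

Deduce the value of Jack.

9

Kira's domain is down to {4}, so Kira = 4. Strike 4 from Jack.
The 3 variables Omar, Nate, Ivy are confined to {1, 8, 10}, which locks those values in; drop them from Jack, Mona, Frank, Alice.
That leaves Mona = 6. Strike 6 from Jack, Alice.
So Jack = 9.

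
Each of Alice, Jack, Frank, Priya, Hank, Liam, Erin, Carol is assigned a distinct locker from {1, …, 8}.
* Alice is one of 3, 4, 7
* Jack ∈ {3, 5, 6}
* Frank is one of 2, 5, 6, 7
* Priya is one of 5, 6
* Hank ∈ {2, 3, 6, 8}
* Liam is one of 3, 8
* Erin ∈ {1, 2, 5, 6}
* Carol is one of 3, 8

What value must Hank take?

2

Among the 8 variables, 1 fits only Erin (and all 8 values in {1, 2, 3, 4, 5, 6, 7, 8} must be used), so Erin = 1.
The 7 still-open variables together cover exactly {2, 3, 4, 5, 6, 7, 8} — 7 values for 7 variables — and 4 appears only in Alice's list, so Alice = 4.
The 6 still-open variables draw from only 6 values {2, 3, 5, 6, 7, 8}, so each is used; only Frank can be 7, hence Frank = 7.
The 5 still-open variables together cover exactly {2, 3, 5, 6, 8} — 5 values for 5 variables — and 2 appears only in Hank's list, so Hank = 2.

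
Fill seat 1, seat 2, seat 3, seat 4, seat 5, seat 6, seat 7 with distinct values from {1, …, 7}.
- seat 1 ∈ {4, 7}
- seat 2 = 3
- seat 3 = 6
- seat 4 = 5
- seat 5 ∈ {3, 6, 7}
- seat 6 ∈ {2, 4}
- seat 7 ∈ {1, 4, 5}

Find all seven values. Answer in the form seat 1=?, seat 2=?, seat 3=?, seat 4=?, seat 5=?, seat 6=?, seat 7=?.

seat 2 must be 3 (only option left). Eliminate 3 elsewhere: seat 5.
That leaves seat 3 = 6. Strike 6 from seat 5.
seat 4 has just one choice, so seat 4 = 5. So seat 7 can't be 5.
seat 5's domain is down to {7}, so seat 5 = 7. So seat 1 can't be 7.
That leaves seat 1 = 4. Remove 4 from seat 6, seat 7.
That leaves seat 6 = 2.
seat 7's domain is down to {1}, so seat 7 = 1.

seat 1=4, seat 2=3, seat 3=6, seat 4=5, seat 5=7, seat 6=2, seat 7=1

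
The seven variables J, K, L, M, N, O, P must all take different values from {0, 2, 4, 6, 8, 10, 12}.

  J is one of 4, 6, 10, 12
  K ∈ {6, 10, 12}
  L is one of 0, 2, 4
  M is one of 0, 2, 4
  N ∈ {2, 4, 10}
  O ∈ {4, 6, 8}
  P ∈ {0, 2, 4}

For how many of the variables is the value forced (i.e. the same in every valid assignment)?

Among the 7 variables, 8 fits only O (and all 7 values in {0, 2, 4, 6, 8, 10, 12} must be used), so O = 8.
L, M, P share exactly the 3 values {0, 2, 4}; by pigeonhole those values go to them, so strike 0, 2, 4 from J, N.
That leaves N = 10. Remove 10 from J, K.
Determined: N=10, O=8. The other variables each still have more than one consistent value. That makes 2.

2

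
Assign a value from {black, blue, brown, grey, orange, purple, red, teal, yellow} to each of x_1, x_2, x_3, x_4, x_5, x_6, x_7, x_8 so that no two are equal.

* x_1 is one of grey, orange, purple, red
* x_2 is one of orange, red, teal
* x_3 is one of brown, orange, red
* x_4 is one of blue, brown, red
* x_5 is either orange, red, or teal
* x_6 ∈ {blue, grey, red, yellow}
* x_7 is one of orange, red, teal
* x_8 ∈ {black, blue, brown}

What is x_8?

black

x_2, x_5, x_7 share exactly the 3 values {orange, red, teal}; by pigeonhole those values go to them, so strike orange, red, teal from x_1, x_3, x_4, x_6.
x_3's domain is down to {brown}, so x_3 = brown. Eliminate brown elsewhere: x_4, x_8.
That leaves x_4 = blue. So x_6, x_8 can't be blue.
So x_8 = black.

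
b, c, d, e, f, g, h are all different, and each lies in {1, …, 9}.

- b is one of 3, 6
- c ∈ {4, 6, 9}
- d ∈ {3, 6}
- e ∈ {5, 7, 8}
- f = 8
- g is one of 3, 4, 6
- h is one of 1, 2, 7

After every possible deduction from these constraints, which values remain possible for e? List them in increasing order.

f must be 8 (only option left). Remove 8 from e.
The 2 variables b and d are confined to {3, 6}, which locks those values in; drop them from c, g.
g's domain is down to {4}, so g = 4. So c can't be 4.
c has just one choice, so c = 9.
No further eliminations apply; e can still be any of 5, 7.

5, 7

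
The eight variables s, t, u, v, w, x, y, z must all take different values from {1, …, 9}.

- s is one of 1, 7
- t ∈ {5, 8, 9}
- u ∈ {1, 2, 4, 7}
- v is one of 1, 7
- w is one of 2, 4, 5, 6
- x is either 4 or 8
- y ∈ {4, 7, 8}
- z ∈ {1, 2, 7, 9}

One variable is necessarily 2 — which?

The 8 variables draw from only 8 values {1, 2, 4, 5, 6, 7, 8, 9}, so each is used; only w can be 6, hence w = 6.
Among the 7 still-open variables, 5 fits only t (and all 7 values in {1, 2, 4, 5, 7, 8, 9} must be used), so t = 5.
The 6 still-open variables draw from only 6 values {1, 2, 4, 7, 8, 9}, so each is used; only z can be 9, hence z = 9.
The 5 still-open variables draw from only 5 values {1, 2, 4, 7, 8}, so each is used; only u can be 2, hence u = 2.

u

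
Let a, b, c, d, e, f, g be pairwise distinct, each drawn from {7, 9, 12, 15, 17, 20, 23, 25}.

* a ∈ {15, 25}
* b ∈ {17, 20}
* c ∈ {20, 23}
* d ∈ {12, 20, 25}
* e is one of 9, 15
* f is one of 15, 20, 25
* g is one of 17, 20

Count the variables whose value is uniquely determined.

3

The 7 variables together cover exactly {9, 12, 15, 17, 20, 23, 25} — 7 values for 7 variables — and 9 appears only in e's list, so e = 9.
The 6 still-open variables together cover exactly {12, 15, 17, 20, 23, 25} — 6 values for 6 variables — and 12 appears only in d's list, so d = 12.
The 5 still-open variables together cover exactly {15, 17, 20, 23, 25} — 5 values for 5 variables — and 23 appears only in c's list, so c = 23.
b and g share exactly the 2 values {17, 20}; by pigeonhole those values go to them, so strike 17, 20 from f.
Determined: c=23, d=12, e=9. The other variables each still have more than one consistent value. That makes 3.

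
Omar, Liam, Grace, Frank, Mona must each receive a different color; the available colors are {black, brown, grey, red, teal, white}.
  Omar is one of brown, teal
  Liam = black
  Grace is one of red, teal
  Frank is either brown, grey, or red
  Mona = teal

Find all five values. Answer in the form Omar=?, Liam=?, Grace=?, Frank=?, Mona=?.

Omar=brown, Liam=black, Grace=red, Frank=grey, Mona=teal

Liam's domain is down to {black}, so Liam = black.
That leaves Mona = teal. Eliminate teal elsewhere: Omar, Grace.
That leaves Omar = brown. Eliminate brown elsewhere: Frank.
That leaves Grace = red. Remove red from Frank.
Frank must be grey (only option left).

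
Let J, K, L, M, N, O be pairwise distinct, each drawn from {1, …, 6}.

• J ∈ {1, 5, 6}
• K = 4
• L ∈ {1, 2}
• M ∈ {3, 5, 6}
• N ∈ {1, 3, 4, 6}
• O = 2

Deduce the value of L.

1

K's domain is down to {4}, so K = 4. Eliminate 4 elsewhere: N.
O has just one choice, so O = 2. Eliminate 2 elsewhere: L.
So L = 1.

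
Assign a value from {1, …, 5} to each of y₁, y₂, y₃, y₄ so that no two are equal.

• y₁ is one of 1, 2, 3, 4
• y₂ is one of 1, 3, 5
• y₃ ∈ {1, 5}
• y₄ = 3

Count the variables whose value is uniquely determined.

y₄ has just one choice, so y₄ = 3. Strike 3 from y₁, y₂.
The 2 variables y₂ and y₃ are confined to {1, 5}, which locks those values in; drop them from y₁.
Determined: y₄=3. The other variables each still have more than one consistent value. That makes 1.

1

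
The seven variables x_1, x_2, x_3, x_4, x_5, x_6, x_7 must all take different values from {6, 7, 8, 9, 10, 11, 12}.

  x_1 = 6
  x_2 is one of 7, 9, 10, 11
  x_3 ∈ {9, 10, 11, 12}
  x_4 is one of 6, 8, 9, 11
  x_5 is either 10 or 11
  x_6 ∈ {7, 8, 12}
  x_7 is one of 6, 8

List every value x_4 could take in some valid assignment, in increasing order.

x_1 has just one choice, so x_1 = 6. Strike 6 from x_4, x_7.
x_7 has just one choice, so x_7 = 8. Eliminate 8 elsewhere: x_4, x_6.
No further eliminations apply; x_4 can still be any of 9, 11.

9, 11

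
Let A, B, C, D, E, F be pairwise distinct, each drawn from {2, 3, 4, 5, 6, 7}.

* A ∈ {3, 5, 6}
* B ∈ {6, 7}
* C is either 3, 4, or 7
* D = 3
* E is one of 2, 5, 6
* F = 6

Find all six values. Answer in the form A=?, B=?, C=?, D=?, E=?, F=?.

A=5, B=7, C=4, D=3, E=2, F=6

D must be 3 (only option left). So A, C can't be 3.
That leaves F = 6. Remove 6 from A, B, E.
A's domain is down to {5}, so A = 5. Strike 5 from E.
That leaves B = 7. Remove 7 from C.
C has just one choice, so C = 4.
E must be 2 (only option left).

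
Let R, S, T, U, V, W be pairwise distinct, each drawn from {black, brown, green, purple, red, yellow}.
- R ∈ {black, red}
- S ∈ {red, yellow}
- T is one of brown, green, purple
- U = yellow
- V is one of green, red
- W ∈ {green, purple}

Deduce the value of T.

U must be yellow (only option left). So S can't be yellow.
S's domain is down to {red}, so S = red. Eliminate red elsewhere: R, V.
That leaves V = green. Eliminate green elsewhere: T, W.
That leaves W = purple. Remove purple from T.
So T = brown.

brown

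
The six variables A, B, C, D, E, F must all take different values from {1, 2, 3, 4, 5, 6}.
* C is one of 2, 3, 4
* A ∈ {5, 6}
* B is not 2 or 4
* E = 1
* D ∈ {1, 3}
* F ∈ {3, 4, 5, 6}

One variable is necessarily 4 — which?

E has just one choice, so E = 1. Remove 1 from B, D.
D's domain is down to {3}, so D = 3. Remove 3 from B, C, F.
Among the 4 still-open variables, 2 fits only C (and all 4 values in {2, 4, 5, 6} must be used), so C = 2.
The 3 still-open variables draw from only 3 values {4, 5, 6}, so each is used; only F can be 4, hence F = 4.

F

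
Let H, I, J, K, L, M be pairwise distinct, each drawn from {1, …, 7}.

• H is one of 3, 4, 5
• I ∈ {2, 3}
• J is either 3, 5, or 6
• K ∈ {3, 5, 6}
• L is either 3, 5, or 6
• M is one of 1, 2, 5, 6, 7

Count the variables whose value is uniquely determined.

J, K, L share exactly the 3 values {3, 5, 6}; by pigeonhole those values go to them, so strike 3, 5, 6 from H, I, M.
H's domain is down to {4}, so H = 4.
I has just one choice, so I = 2. Eliminate 2 elsewhere: M.
Determined: H=4, I=2. The other variables each still have more than one consistent value. That makes 2.

2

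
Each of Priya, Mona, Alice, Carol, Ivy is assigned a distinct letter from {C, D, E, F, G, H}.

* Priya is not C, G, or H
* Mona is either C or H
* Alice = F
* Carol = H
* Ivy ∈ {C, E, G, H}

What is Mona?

Alice's domain is down to {F}, so Alice = F. Eliminate F elsewhere: Priya.
Carol's domain is down to {H}, so Carol = H. So Mona, Ivy can't be H.
So Mona = C.

C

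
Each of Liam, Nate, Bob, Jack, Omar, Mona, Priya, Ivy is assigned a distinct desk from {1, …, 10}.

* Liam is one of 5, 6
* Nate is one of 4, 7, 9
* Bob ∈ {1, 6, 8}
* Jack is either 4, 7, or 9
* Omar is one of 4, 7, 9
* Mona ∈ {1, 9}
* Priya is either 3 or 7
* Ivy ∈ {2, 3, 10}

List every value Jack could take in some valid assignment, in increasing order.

Nate, Jack, Omar between them cover only {4, 7, 9} — a naked triple. Remove those values from Mona, Priya.
Mona has just one choice, so Mona = 1. Strike 1 from Bob.
Priya has just one choice, so Priya = 3. Eliminate 3 elsewhere: Ivy.
No further eliminations apply; Jack can still be any of 4, 7, 9.

4, 7, 9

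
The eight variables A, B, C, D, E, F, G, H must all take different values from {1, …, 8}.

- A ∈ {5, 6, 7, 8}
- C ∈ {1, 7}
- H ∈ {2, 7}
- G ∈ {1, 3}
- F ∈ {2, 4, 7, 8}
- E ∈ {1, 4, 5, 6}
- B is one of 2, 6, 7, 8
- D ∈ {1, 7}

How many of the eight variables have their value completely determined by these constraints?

2

The 8 variables draw from only 8 values {1, 2, 3, 4, 5, 6, 7, 8}, so each is used; only G can be 3, hence G = 3.
C and D between them cover only {1, 7} — a naked pair. Remove those values from A, B, E, F, H.
H must be 2 (only option left). Strike 2 from B, F.
Determined: G=3, H=2. The other variables each still have more than one consistent value. That makes 2.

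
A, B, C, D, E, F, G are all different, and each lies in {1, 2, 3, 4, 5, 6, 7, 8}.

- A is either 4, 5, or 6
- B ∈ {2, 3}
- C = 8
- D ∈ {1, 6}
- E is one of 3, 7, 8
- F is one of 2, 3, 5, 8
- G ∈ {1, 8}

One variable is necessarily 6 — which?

D

C's domain is down to {8}, so C = 8. Strike 8 from E, F, G.
That leaves G = 1. Strike 1 from D.
So 6 goes to D.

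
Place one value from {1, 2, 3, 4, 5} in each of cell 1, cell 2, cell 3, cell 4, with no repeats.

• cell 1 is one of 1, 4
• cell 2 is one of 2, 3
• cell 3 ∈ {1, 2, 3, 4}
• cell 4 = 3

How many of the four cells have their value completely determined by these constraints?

2

cell 4's domain is down to {3}, so cell 4 = 3. Remove 3 from cell 2, cell 3.
cell 2 has just one choice, so cell 2 = 2. Eliminate 2 elsewhere: cell 3.
Determined: cell 2=2, cell 4=3. The other cells each still have more than one consistent value. That makes 2.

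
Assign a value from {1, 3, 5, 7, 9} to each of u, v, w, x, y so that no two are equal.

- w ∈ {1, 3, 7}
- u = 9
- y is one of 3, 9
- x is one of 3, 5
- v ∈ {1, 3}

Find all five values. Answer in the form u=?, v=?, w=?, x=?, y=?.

u=9, v=1, w=7, x=5, y=3

u's domain is down to {9}, so u = 9. So y can't be 9.
y's domain is down to {3}, so y = 3. Eliminate 3 elsewhere: v, w, x.
v must be 1 (only option left). Strike 1 from w.
That leaves w = 7.
x has just one choice, so x = 5.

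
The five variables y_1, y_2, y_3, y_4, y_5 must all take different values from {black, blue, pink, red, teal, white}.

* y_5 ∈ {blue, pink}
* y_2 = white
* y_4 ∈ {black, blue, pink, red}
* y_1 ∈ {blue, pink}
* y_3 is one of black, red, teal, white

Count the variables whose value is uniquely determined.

y_2 must be white (only option left). Eliminate white elsewhere: y_3.
y_1 and y_5 between them cover only {blue, pink} — a naked pair. Remove those values from y_4.
Determined: y_2=white. The other variables each still have more than one consistent value. That makes 1.

1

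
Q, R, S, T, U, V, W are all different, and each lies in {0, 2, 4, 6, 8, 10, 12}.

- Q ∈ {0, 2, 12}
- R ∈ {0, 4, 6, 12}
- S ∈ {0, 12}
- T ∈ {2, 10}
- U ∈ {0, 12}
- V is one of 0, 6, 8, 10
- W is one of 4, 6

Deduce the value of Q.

2

Among the 7 variables, 8 fits only V (and all 7 values in {0, 2, 4, 6, 8, 10, 12} must be used), so V = 8.
The 6 still-open variables draw from only 6 values {0, 2, 4, 6, 10, 12}, so each is used; only T can be 10, hence T = 10.
The 5 still-open variables draw from only 5 values {0, 2, 4, 6, 12}, so each is used; only Q can be 2, hence Q = 2.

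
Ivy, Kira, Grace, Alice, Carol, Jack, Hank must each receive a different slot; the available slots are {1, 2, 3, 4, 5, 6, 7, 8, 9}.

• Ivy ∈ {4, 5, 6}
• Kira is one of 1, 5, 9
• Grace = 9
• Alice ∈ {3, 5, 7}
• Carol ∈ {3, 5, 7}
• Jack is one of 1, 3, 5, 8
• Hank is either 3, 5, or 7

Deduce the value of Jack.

8

Grace must be 9 (only option left). So Kira can't be 9.
Alice, Carol, Hank share exactly the 3 values {3, 5, 7}; by pigeonhole those values go to them, so strike 3, 5, 7 from Ivy, Kira, Jack.
Kira's domain is down to {1}, so Kira = 1. So Jack can't be 1.
So Jack = 8.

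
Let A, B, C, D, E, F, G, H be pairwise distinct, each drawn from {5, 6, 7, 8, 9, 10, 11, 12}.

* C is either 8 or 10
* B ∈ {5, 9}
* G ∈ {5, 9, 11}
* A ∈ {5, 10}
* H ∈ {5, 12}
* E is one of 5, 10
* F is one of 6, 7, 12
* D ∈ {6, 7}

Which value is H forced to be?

12

Among the 8 variables, 8 fits only C (and all 8 values in {5, 6, 7, 8, 9, 10, 11, 12} must be used), so C = 8.
Among the 7 still-open variables, 11 fits only G (and all 7 values in {5, 6, 7, 9, 10, 11, 12} must be used), so G = 11.
The 6 still-open variables draw from only 6 values {5, 6, 7, 9, 10, 12}, so each is used; only B can be 9, hence B = 9.
A and E between them cover only {5, 10} — a naked pair. Remove those values from H.
So H = 12.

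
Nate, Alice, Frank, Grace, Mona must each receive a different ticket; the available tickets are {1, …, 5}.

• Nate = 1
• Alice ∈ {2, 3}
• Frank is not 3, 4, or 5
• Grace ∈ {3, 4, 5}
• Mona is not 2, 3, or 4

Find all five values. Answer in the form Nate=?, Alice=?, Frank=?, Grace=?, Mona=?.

Nate has just one choice, so Nate = 1. Eliminate 1 elsewhere: Frank, Mona.
Frank has just one choice, so Frank = 2. Remove 2 from Alice.
Mona must be 5 (only option left). Eliminate 5 elsewhere: Grace.
Alice has just one choice, so Alice = 3. Eliminate 3 elsewhere: Grace.
That leaves Grace = 4.

Nate=1, Alice=3, Frank=2, Grace=4, Mona=5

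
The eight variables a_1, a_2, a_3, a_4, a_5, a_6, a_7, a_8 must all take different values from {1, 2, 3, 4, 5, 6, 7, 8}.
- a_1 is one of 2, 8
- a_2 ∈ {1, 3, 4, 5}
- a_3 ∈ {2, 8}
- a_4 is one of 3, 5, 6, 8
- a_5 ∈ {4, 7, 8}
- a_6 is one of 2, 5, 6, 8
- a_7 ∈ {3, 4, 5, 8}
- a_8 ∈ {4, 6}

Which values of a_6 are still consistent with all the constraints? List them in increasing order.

5, 6

The 8 variables together cover exactly {1, 2, 3, 4, 5, 6, 7, 8} — 8 values for 8 variables — and 1 appears only in a_2's list, so a_2 = 1.
The 7 still-open variables together cover exactly {2, 3, 4, 5, 6, 7, 8} — 7 values for 7 variables — and 7 appears only in a_5's list, so a_5 = 7.
a_1 and a_3 between them cover only {2, 8} — a naked pair. Remove those values from a_4, a_6, a_7.
No further eliminations apply; a_6 can still be any of 5, 6.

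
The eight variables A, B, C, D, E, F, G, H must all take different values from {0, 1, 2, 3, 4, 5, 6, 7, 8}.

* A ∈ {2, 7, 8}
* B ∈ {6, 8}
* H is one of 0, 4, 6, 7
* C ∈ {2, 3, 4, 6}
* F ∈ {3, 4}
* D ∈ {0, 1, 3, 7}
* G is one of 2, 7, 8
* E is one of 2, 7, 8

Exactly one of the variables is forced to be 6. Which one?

Among the 8 variables, 1 fits only D (and all 8 values in {0, 1, 2, 3, 4, 6, 7, 8} must be used), so D = 1.
Among the 7 still-open variables, 0 fits only H (and all 7 values in {0, 2, 3, 4, 6, 7, 8} must be used), so H = 0.
The 3 variables A, E, G are confined to {2, 7, 8}, which locks those values in; drop them from B, C.
So 6 goes to B.

B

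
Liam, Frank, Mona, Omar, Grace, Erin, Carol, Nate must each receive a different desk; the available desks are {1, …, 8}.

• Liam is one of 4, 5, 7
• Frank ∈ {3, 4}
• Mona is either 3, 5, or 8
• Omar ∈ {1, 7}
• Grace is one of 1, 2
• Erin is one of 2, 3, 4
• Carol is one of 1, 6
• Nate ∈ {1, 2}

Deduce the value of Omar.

7

The 8 variables draw from only 8 values {1, 2, 3, 4, 5, 6, 7, 8}, so each is used; only Carol can be 6, hence Carol = 6.
The 7 still-open variables together cover exactly {1, 2, 3, 4, 5, 7, 8} — 7 values for 7 variables — and 8 appears only in Mona's list, so Mona = 8.
The 6 still-open variables together cover exactly {1, 2, 3, 4, 5, 7} — 6 values for 6 variables — and 5 appears only in Liam's list, so Liam = 5.
The 5 still-open variables draw from only 5 values {1, 2, 3, 4, 7}, so each is used; only Omar can be 7, hence Omar = 7.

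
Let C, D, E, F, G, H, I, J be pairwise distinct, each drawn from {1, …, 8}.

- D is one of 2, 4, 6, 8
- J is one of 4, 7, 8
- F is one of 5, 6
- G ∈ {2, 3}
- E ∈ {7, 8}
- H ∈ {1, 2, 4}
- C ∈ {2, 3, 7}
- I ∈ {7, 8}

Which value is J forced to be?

The 8 variables draw from only 8 values {1, 2, 3, 4, 5, 6, 7, 8}, so each is used; only H can be 1, hence H = 1.
The 7 still-open variables draw from only 7 values {2, 3, 4, 5, 6, 7, 8}, so each is used; only F can be 5, hence F = 5.
The 6 still-open variables together cover exactly {2, 3, 4, 6, 7, 8} — 6 values for 6 variables — and 6 appears only in D's list, so D = 6.
Among the 5 still-open variables, 4 fits only J (and all 5 values in {2, 3, 4, 7, 8} must be used), so J = 4.

4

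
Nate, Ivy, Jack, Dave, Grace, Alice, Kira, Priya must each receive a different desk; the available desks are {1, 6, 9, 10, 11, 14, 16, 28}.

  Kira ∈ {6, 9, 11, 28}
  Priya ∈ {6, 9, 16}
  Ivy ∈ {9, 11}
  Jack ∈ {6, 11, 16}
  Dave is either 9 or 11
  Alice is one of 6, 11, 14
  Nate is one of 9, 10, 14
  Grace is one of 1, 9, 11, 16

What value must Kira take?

28

The 8 variables together cover exactly {1, 6, 9, 10, 11, 14, 16, 28} — 8 values for 8 variables — and 1 appears only in Grace's list, so Grace = 1.
The 7 still-open variables together cover exactly {6, 9, 10, 11, 14, 16, 28} — 7 values for 7 variables — and 10 appears only in Nate's list, so Nate = 10.
The 6 still-open variables together cover exactly {6, 9, 11, 14, 16, 28} — 6 values for 6 variables — and 14 appears only in Alice's list, so Alice = 14.
The 5 still-open variables together cover exactly {6, 9, 11, 16, 28} — 5 values for 5 variables — and 28 appears only in Kira's list, so Kira = 28.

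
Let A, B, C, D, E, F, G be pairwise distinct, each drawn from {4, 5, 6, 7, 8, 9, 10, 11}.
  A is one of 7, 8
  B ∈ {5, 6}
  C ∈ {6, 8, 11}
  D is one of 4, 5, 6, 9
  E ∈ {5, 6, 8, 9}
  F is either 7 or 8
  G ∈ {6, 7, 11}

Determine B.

5

Among the 7 variables, 4 fits only D (and all 7 values in {4, 5, 6, 7, 8, 9, 11} must be used), so D = 4.
Among the 6 still-open variables, 9 fits only E (and all 6 values in {5, 6, 7, 8, 9, 11} must be used), so E = 9.
Among the 5 still-open variables, 5 fits only B (and all 5 values in {5, 6, 7, 8, 11} must be used), so B = 5.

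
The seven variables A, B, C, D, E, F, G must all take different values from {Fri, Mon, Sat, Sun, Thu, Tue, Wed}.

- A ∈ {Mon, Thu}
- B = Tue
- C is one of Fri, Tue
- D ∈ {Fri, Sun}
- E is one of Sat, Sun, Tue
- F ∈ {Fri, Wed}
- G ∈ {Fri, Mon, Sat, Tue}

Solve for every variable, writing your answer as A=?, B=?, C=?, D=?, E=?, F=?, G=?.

A=Thu, B=Tue, C=Fri, D=Sun, E=Sat, F=Wed, G=Mon

B has just one choice, so B = Tue. Eliminate Tue elsewhere: C, E, G.
C has just one choice, so C = Fri. Remove Fri from D, F, G.
D's domain is down to {Sun}, so D = Sun. So E can't be Sun.
E must be Sat (only option left). So G can't be Sat.
F must be Wed (only option left).
G has just one choice, so G = Mon. Strike Mon from A.
A has just one choice, so A = Thu.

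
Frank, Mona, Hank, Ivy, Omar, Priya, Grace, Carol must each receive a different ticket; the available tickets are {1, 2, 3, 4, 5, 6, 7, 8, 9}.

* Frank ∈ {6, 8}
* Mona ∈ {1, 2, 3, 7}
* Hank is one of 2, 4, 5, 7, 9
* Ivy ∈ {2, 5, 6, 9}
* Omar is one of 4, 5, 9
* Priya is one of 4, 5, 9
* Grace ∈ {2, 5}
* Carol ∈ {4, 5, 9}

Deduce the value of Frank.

The 3 variables Omar, Priya, Carol are confined to {4, 5, 9}, which locks those values in; drop them from Hank, Ivy, Grace.
Grace's domain is down to {2}, so Grace = 2. Strike 2 from Mona, Hank, Ivy.
Hank has just one choice, so Hank = 7. So Mona can't be 7.
Ivy has just one choice, so Ivy = 6. Strike 6 from Frank.
So Frank = 8.

8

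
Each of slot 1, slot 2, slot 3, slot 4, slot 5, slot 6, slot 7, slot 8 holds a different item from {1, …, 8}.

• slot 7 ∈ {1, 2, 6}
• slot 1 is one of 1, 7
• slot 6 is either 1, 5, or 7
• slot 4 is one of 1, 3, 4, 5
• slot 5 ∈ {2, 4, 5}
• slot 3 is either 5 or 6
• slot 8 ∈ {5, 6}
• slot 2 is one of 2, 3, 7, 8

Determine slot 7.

2

The 8 variables draw from only 8 values {1, 2, 3, 4, 5, 6, 7, 8}, so each is used; only slot 2 can be 8, hence slot 2 = 8.
The 7 still-open variables draw from only 7 values {1, 2, 3, 4, 5, 6, 7}, so each is used; only slot 4 can be 3, hence slot 4 = 3.
Among the 6 still-open variables, 4 fits only slot 5 (and all 6 values in {1, 2, 4, 5, 6, 7} must be used), so slot 5 = 4.
The 5 still-open variables together cover exactly {1, 2, 5, 6, 7} — 5 values for 5 variables — and 2 appears only in slot 7's list, so slot 7 = 2.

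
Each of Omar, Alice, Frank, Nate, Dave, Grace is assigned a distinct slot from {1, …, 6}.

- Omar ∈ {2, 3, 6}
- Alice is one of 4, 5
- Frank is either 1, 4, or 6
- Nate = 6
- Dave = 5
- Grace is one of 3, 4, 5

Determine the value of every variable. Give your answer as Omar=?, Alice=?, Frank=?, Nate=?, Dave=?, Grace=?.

Omar=2, Alice=4, Frank=1, Nate=6, Dave=5, Grace=3

Nate must be 6 (only option left). Strike 6 from Omar, Frank.
Dave has just one choice, so Dave = 5. Remove 5 from Alice, Grace.
That leaves Alice = 4. Strike 4 from Frank, Grace.
That leaves Frank = 1.
Grace must be 3 (only option left). Remove 3 from Omar.
Omar's domain is down to {2}, so Omar = 2.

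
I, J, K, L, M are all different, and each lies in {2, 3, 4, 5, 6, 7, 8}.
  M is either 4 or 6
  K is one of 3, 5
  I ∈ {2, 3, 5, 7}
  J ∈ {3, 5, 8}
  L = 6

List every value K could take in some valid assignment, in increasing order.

L must be 6 (only option left). Strike 6 from M.
That leaves M = 4.
No further eliminations apply; K can still be any of 3, 5.

3, 5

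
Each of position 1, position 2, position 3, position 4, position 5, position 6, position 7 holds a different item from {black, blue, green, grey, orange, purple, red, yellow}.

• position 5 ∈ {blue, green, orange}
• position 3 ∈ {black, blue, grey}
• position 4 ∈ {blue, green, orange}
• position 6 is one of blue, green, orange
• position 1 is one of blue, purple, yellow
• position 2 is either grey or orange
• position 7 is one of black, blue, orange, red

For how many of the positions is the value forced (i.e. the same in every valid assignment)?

position 4, position 5, position 6 between them cover only {blue, green, orange} — a naked triple. Remove those values from position 1, position 2, position 3, position 7.
That leaves position 2 = grey. So position 3 can't be grey.
position 3 must be black (only option left). Remove black from position 7.
That leaves position 7 = red.
Determined: position 2=grey, position 3=black, position 7=red. The other positions each still have more than one consistent value. That makes 3.

3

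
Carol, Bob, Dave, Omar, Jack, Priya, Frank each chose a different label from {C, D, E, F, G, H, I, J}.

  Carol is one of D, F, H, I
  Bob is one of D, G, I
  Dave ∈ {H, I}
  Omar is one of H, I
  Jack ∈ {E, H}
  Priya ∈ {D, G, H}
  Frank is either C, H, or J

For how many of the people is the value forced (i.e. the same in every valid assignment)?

2

The 2 variables Dave and Omar are confined to {H, I}, which locks those values in; drop them from Carol, Bob, Jack, Priya, Frank.
Jack's domain is down to {E}, so Jack = E.
The 2 variables Bob and Priya are confined to {D, G}, which locks those values in; drop them from Carol.
Carol's domain is down to {F}, so Carol = F.
Determined: Carol=F, Jack=E. The other people each still have more than one consistent value. That makes 2.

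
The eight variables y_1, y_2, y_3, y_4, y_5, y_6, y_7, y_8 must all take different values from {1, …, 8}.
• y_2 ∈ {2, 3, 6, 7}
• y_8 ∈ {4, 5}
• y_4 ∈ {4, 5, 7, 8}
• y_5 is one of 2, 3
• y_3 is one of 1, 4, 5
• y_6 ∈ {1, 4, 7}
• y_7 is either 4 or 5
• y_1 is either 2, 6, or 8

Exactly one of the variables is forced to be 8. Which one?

y_7 and y_8 between them cover only {4, 5} — a naked pair. Remove those values from y_3, y_4, y_6.
y_3 has just one choice, so y_3 = 1. Remove 1 from y_6.
y_6 has just one choice, so y_6 = 7. Strike 7 from y_2, y_4.
So 8 goes to y_4.

y_4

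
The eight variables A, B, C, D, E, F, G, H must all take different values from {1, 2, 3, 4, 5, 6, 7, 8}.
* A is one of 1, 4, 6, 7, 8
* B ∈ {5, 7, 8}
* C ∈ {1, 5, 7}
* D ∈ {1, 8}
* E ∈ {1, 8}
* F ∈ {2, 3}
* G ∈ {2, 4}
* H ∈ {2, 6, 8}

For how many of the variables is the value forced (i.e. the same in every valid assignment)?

1

Among the 8 variables, 3 fits only F (and all 8 values in {1, 2, 3, 4, 5, 6, 7, 8} must be used), so F = 3.
D and E between them cover only {1, 8} — a naked pair. Remove those values from A, B, C, H.
B and C between them cover only {5, 7} — a naked pair. Remove those values from A.
Determined: F=3. The other variables each still have more than one consistent value. That makes 1.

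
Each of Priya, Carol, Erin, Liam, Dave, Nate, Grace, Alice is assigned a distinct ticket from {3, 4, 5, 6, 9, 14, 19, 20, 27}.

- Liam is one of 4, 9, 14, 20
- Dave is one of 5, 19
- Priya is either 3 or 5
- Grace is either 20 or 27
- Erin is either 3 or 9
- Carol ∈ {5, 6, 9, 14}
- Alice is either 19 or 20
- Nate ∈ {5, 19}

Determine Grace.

Dave and Nate between them cover only {5, 19} — a naked pair. Remove those values from Priya, Carol, Alice.
Priya must be 3 (only option left). Eliminate 3 elsewhere: Erin.
Erin's domain is down to {9}, so Erin = 9. So Carol, Liam can't be 9.
Alice has just one choice, so Alice = 20. Strike 20 from Liam, Grace.
So Grace = 27.

27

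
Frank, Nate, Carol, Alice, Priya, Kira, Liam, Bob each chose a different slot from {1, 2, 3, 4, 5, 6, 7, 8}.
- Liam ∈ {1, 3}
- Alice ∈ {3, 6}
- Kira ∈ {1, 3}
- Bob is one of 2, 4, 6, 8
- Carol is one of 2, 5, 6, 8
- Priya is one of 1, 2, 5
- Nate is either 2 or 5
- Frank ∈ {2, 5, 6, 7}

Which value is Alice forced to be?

6

The 8 variables together cover exactly {1, 2, 3, 4, 5, 6, 7, 8} — 8 values for 8 variables — and 4 appears only in Bob's list, so Bob = 4.
The 7 still-open variables together cover exactly {1, 2, 3, 5, 6, 7, 8} — 7 values for 7 variables — and 7 appears only in Frank's list, so Frank = 7.
The 6 still-open variables draw from only 6 values {1, 2, 3, 5, 6, 8}, so each is used; only Carol can be 8, hence Carol = 8.
Among the 5 still-open variables, 6 fits only Alice (and all 5 values in {1, 2, 3, 5, 6} must be used), so Alice = 6.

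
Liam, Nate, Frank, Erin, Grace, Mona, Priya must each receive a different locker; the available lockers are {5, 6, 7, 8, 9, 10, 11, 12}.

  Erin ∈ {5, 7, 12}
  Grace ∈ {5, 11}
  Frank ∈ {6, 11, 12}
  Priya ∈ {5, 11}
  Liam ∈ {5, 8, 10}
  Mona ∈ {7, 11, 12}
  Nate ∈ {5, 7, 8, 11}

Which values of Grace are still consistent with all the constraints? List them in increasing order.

The 7 variables draw from only 7 values {5, 6, 7, 8, 10, 11, 12}, so each is used; only Frank can be 6, hence Frank = 6.
Among the 6 still-open variables, 10 fits only Liam (and all 6 values in {5, 7, 8, 10, 11, 12} must be used), so Liam = 10.
The 5 still-open variables together cover exactly {5, 7, 8, 11, 12} — 5 values for 5 variables — and 8 appears only in Nate's list, so Nate = 8.
Grace and Priya between them cover only {5, 11} — a naked pair. Remove those values from Erin, Mona.
No further eliminations apply; Grace can still be any of 5, 11.

5, 11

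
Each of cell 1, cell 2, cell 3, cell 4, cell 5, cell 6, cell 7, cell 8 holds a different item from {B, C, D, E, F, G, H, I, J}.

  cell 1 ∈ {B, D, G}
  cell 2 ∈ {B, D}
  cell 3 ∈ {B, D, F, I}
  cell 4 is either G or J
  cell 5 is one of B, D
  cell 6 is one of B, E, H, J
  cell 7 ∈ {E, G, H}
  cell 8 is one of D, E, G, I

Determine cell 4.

J

The 8 variables draw from only 8 values {B, D, E, F, G, H, I, J}, so each is used; only cell 3 can be F, hence cell 3 = F.
Among the 7 still-open variables, I fits only cell 8 (and all 7 values in {B, D, E, G, H, I, J} must be used), so cell 8 = I.
The 2 variables cell 2 and cell 5 are confined to {B, D}, which locks those values in; drop them from cell 1, cell 6.
cell 1 has just one choice, so cell 1 = G. Strike G from cell 4, cell 7.
So cell 4 = J.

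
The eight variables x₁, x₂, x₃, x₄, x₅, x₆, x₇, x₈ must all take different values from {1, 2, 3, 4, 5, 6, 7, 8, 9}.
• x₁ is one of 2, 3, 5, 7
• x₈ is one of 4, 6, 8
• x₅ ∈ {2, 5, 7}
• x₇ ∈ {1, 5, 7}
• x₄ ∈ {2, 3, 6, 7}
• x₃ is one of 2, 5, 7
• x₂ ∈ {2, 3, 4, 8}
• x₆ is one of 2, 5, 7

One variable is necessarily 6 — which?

x₄

Among the 8 variables, 1 fits only x₇ (and all 8 values in {1, 2, 3, 4, 5, 6, 7, 8} must be used), so x₇ = 1.
The 3 variables x₃, x₅, x₆ are confined to {2, 5, 7}, which locks those values in; drop them from x₁, x₂, x₄.
x₁ must be 3 (only option left). Strike 3 from x₂, x₄.
So 6 goes to x₄.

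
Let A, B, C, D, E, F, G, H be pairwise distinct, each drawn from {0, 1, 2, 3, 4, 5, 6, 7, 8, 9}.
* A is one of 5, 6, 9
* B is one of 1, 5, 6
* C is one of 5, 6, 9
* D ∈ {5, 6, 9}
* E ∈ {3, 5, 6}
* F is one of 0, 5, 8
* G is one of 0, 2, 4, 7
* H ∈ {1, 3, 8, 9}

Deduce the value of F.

0

A, C, D share exactly the 3 values {5, 6, 9}; by pigeonhole those values go to them, so strike 5, 6, 9 from B, E, F, H.
B must be 1 (only option left). Strike 1 from H.
E must be 3 (only option left). Strike 3 from H.
H's domain is down to {8}, so H = 8. So F can't be 8.
So F = 0.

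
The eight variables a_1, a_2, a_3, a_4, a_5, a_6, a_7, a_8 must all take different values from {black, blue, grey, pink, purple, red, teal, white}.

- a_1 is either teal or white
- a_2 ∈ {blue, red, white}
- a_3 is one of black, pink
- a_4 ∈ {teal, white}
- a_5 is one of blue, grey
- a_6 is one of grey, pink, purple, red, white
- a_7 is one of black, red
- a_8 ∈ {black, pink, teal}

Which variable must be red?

a_7

The 8 variables draw from only 8 values {black, blue, grey, pink, purple, red, teal, white}, so each is used; only a_6 can be purple, hence a_6 = purple.
The 7 still-open variables together cover exactly {black, blue, grey, pink, red, teal, white} — 7 values for 7 variables — and grey appears only in a_5's list, so a_5 = grey.
Among the 6 still-open variables, blue fits only a_2 (and all 6 values in {black, blue, pink, red, teal, white} must be used), so a_2 = blue.
The 5 still-open variables together cover exactly {black, pink, red, teal, white} — 5 values for 5 variables — and red appears only in a_7's list, so a_7 = red.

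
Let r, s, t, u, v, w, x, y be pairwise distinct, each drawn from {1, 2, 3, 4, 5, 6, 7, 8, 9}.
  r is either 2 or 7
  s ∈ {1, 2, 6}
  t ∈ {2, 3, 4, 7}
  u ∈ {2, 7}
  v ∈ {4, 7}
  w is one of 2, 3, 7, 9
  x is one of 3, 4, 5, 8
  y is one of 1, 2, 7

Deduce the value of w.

r and u between them cover only {2, 7} — a naked pair. Remove those values from s, t, v, w, y.
That leaves v = 4. So t, x can't be 4.
y must be 1 (only option left). So s can't be 1.
s's domain is down to {6}, so s = 6.
t must be 3 (only option left). Eliminate 3 elsewhere: w, x.
So w = 9.

9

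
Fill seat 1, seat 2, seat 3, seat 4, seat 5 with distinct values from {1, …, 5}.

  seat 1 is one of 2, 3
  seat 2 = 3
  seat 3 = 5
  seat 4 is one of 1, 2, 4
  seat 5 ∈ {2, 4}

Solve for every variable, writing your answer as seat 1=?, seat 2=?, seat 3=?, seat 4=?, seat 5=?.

seat 2 has just one choice, so seat 2 = 3. Eliminate 3 elsewhere: seat 1.
seat 3's domain is down to {5}, so seat 3 = 5.
That leaves seat 1 = 2. Strike 2 from seat 4, seat 5.
That leaves seat 5 = 4. Remove 4 from seat 4.
seat 4 must be 1 (only option left).

seat 1=2, seat 2=3, seat 3=5, seat 4=1, seat 5=4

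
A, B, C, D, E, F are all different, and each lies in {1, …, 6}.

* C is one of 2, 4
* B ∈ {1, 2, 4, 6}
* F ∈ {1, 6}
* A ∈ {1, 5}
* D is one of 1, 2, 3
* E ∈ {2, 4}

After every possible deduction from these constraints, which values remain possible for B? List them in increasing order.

1, 6

The 6 variables draw from only 6 values {1, 2, 3, 4, 5, 6}, so each is used; only D can be 3, hence D = 3.
The 5 still-open variables draw from only 5 values {1, 2, 4, 5, 6}, so each is used; only A can be 5, hence A = 5.
C and E between them cover only {2, 4} — a naked pair. Remove those values from B.
No further eliminations apply; B can still be any of 1, 6.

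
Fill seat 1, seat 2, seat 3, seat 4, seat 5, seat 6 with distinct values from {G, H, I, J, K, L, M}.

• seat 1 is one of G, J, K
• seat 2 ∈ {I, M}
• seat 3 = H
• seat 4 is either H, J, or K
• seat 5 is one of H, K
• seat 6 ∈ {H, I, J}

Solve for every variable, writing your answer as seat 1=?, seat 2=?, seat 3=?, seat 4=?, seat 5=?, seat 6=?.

seat 1=G, seat 2=M, seat 3=H, seat 4=J, seat 5=K, seat 6=I

seat 3's domain is down to {H}, so seat 3 = H. Remove H from seat 4, seat 5, seat 6.
seat 5's domain is down to {K}, so seat 5 = K. Strike K from seat 1, seat 4.
seat 4 has just one choice, so seat 4 = J. Remove J from seat 1, seat 6.
That leaves seat 6 = I. Strike I from seat 2.
seat 1's domain is down to {G}, so seat 1 = G.
seat 2 must be M (only option left).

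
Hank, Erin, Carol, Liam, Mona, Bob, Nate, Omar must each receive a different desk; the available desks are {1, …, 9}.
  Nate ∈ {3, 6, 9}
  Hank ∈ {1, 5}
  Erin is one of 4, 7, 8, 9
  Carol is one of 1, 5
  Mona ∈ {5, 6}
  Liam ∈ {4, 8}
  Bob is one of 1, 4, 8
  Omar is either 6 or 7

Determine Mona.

Among the 8 variables, 3 fits only Nate (and all 8 values in {1, 3, 4, 5, 6, 7, 8, 9} must be used), so Nate = 3.
Among the 7 still-open variables, 9 fits only Erin (and all 7 values in {1, 4, 5, 6, 7, 8, 9} must be used), so Erin = 9.
The 6 still-open variables draw from only 6 values {1, 4, 5, 6, 7, 8}, so each is used; only Omar can be 7, hence Omar = 7.
The 5 still-open variables draw from only 5 values {1, 4, 5, 6, 8}, so each is used; only Mona can be 6, hence Mona = 6.

6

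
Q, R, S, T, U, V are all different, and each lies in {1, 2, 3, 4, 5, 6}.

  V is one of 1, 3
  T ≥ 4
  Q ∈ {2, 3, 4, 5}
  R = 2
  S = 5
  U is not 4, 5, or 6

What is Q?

4

R has just one choice, so R = 2. Strike 2 from Q, U.
That leaves S = 5. So Q, T can't be 5.
The 4 still-open variables together cover exactly {1, 3, 4, 6} — 4 values for 4 variables — and 6 appears only in T's list, so T = 6.
The 3 still-open variables draw from only 3 values {1, 3, 4}, so each is used; only Q can be 4, hence Q = 4.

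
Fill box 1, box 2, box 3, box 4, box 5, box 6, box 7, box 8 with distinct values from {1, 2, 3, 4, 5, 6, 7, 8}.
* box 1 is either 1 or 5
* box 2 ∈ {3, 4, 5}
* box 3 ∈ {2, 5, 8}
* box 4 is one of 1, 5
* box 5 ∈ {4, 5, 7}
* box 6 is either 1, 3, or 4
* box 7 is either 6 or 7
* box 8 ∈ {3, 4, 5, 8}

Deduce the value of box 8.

8

The 8 variables draw from only 8 values {1, 2, 3, 4, 5, 6, 7, 8}, so each is used; only box 3 can be 2, hence box 3 = 2.
The 7 still-open variables together cover exactly {1, 3, 4, 5, 6, 7, 8} — 7 values for 7 variables — and 6 appears only in box 7's list, so box 7 = 6.
Among the 6 still-open variables, 7 fits only box 5 (and all 6 values in {1, 3, 4, 5, 7, 8} must be used), so box 5 = 7.
Among the 5 still-open variables, 8 fits only box 8 (and all 5 values in {1, 3, 4, 5, 8} must be used), so box 8 = 8.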